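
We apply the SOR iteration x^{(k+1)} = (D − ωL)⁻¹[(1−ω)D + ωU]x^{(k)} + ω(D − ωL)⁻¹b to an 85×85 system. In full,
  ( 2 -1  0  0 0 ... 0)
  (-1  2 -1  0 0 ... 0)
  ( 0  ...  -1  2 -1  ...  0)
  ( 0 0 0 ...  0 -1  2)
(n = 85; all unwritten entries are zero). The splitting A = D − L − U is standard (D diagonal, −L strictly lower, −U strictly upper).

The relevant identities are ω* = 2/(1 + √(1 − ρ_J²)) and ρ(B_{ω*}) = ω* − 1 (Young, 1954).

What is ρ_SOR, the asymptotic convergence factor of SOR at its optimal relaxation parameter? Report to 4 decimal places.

ρ_J = max_k |cos(kπ/86)| = cos(π/86) = 0.9993
root = sin(π/86) = 0.03652  (since 1−cos² = sin²).
ω* = 2/(1+0.03652) = 1.9295
and ρ(B_{ω*}) = 1.9295 − 1 = 0.9295.

ρ_SOR = 0.9295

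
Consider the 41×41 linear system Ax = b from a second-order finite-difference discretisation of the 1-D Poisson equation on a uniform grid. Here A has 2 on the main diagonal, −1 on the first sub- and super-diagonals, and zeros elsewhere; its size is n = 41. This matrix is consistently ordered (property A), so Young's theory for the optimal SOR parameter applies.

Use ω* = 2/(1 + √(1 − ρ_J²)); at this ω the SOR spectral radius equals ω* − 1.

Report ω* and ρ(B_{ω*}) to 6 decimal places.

ω* = 1.860932, ρ_SOR = 0.860932

ρ_J = max_k |cos(kπ/42)| = cos(π/42) = 0.997204
√(1 − cos²(π/42)) = sin(π/42) ≈ 0.0747301.
Then 2/(1+√(1−ρ_J²)) = 2/(1+0.0747301); ω* = 2/1.0747301 = 1.860932.
[ρ_SOR] ω* − 1 = 0.860932.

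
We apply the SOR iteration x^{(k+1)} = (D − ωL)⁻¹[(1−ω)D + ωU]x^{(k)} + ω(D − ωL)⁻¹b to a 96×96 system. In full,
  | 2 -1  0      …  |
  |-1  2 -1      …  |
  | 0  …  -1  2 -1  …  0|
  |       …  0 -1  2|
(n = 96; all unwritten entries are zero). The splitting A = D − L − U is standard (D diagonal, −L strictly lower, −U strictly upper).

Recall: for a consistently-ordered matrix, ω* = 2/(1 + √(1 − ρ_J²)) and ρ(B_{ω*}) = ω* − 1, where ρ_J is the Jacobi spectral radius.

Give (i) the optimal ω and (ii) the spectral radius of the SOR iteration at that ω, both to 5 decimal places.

n=96: λ(B_J) = 1 − λ(A)/2 = cos(kπ/97); k=1 gives ρ_J = 0.99948.
√(1−ρ_J²) simplifies to sin(π/97) = 0.032382.
[ω*] 2 ÷ (1 + 0.032382) = 2 ÷ 1.032382 = 1.93727.
At ω = 1.93727 every |λ(B_ω)| = ω−1, so ρ_SOR = 0.93727.

ω* = 1.93727, ρ_SOR = 0.93727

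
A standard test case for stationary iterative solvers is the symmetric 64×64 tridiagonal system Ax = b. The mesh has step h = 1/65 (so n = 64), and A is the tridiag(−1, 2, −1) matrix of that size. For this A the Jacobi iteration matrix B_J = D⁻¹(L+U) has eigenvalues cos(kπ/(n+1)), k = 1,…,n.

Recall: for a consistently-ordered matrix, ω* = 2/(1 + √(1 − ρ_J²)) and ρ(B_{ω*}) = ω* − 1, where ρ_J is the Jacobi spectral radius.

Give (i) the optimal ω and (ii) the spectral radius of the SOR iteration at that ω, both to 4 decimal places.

ω* = 1.9078, ρ_SOR = 0.9078

ρ_J = max_k |cos(kπ/65)| = cos(π/65) = 0.9988
√(1−ρ_J²) simplifies to sin(π/65) = 0.04831.
Young: ω* = 2/(1+√(1−ρ_J²)) = 2/(1+0.04831) = 2/1.04831 = 1.9078.
and ρ(B_{ω*}) = 1.9078 − 1 = 0.9078.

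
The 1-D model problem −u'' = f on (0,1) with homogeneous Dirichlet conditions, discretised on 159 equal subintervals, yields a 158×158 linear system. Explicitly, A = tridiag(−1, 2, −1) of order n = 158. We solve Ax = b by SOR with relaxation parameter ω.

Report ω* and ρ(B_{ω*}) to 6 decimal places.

With n=158, ρ(Jacobi) = cos(π/159) = 0.999805.
√(1−ρ_J²) = |sin(π/159)| = 0.0197572
[ω*] 2 ÷ (1 + 0.0197572) = 2 ÷ 1.0197572 = 1.961251.
At ω = 1.961251 every |λ(B_ω)| = ω−1, so ρ_SOR = 0.961251.

ω* = 1.961251, ρ_SOR = 0.961251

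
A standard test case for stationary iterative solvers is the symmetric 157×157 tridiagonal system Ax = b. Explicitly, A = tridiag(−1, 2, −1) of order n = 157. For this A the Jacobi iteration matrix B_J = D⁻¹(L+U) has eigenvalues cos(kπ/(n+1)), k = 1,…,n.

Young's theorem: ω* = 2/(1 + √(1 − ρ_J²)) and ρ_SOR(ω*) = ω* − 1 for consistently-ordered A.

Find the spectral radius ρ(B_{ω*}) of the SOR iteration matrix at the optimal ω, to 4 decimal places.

ρ_SOR = 0.9610

spectrum of D⁻¹(L+U) = {cos(kπ/158) : 1≤k≤157}; ρ_J = cos(π/158) = 0.9998.
1 − cos²(π/158) = sin²(π/158) ⇒ √(1−ρ_J²) = sin(π/158) = 0.01988.
ω* = 2/(1+0.01988) = 1.9610
and ρ(B_{ω*}) = 1.9610 − 1 = 0.9610.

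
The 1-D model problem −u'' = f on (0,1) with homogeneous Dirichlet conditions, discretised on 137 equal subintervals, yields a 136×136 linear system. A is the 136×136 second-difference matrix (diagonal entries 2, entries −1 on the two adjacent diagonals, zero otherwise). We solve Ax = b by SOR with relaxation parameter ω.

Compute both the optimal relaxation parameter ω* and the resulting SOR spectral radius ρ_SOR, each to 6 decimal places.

ω* = 1.955169, ρ_SOR = 0.955169

With n=136, ρ(Jacobi) = cos(π/137) = 0.999737.
√(1 − cos²(π/137)) = sin(π/137) ≈ 0.0229293.
ω* = 2 / (1 + 0.0229293) = 2 / 1.0229293 ≈ 1.955169.
ρ_SOR = ω* − 1 = 1.955169 − 1 = 0.955169.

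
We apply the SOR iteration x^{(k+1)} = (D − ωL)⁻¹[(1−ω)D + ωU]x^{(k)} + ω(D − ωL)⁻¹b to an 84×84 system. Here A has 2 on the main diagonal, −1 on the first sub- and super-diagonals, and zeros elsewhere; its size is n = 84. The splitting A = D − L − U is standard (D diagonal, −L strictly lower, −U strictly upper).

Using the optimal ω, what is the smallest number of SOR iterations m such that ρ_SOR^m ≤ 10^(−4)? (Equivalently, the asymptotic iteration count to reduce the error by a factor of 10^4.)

n=84: λ(B_J) = 1 − λ(A)/2 = cos(kπ/85); k=1 gives ρ_J = 0.9993171.
√(1−ρ_J²) simplifies to sin(π/85) = 0.0369515.
ω* = 2/(1+0.0369515) = 1.9287305
[ρ_SOR] ω* − 1 = 0.9287305.
4·ln10 = 9.21034; −ln(0.9287305) = 0.0739367; m = ⌈9.21034/0.0739367⌉ = ⌈124.571⌉ = 125.

m = 125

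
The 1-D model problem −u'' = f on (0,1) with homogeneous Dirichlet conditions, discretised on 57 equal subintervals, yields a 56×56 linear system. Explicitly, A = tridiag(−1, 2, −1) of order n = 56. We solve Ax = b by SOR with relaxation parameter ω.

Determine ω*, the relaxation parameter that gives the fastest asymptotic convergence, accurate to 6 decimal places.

spectrum of D⁻¹(L+U) = {cos(kπ/57) : 1≤k≤56}; ρ_J = cos(π/57) = 0.998482.
1 − cos²(π/57) = sin²(π/57) ⇒ √(1−ρ_J²) = sin(π/57) = 0.0550878.
Young: ω* = 2/(1+√(1−ρ_J²)) = 2/(1+0.0550878) = 2/1.0550878 = 1.895577.
At ω = 1.895577 every |λ(B_ω)| = ω−1, so ρ_SOR = 0.895577.

ω* = 1.895577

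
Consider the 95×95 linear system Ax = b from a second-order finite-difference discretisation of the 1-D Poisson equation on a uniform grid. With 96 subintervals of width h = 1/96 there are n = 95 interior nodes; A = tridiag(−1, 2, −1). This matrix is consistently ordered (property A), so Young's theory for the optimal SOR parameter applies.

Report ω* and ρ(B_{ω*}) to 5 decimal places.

ω* = 1.93664, ρ_SOR = 0.93664

With n=95, ρ(Jacobi) = cos(π/96) = 0.99946.
√(1 − cos²(π/96)) = sin(π/96) ≈ 0.032719.
ω* = 2/(1+0.032719) = 1.93664
Hence ρ(B_{ω*}) = 1.93664 − 1 = 0.93664.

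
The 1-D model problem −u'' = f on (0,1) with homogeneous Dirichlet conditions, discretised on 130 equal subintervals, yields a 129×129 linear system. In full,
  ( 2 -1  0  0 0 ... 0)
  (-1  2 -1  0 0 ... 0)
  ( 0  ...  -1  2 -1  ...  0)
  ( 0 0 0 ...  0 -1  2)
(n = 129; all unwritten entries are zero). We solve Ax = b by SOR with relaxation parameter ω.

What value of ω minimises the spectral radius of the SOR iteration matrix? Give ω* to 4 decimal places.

ω* = 1.9528

With n=129, ρ(Jacobi) = cos(π/130) = 0.9997.
√(1 − cos²(π/130)) = sin(π/130) ≈ 0.02416.
So ω* = 2/1.02416 = 1.9528 (Young).
and ρ(B_{ω*}) = 1.9528 − 1 = 0.9528.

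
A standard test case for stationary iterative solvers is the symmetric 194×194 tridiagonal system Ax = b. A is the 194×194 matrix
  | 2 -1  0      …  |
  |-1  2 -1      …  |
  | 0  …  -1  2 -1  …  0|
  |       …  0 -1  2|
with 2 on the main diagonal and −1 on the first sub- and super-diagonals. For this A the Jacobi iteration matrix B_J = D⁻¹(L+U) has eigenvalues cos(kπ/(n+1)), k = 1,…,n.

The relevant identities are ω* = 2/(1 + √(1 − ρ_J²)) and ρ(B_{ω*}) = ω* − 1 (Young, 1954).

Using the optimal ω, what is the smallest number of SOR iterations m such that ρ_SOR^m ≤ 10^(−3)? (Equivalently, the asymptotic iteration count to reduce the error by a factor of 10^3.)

n=194: λ(B_J) = 1 − λ(A)/2 = cos(kπ/195); k=1 gives ρ_J = 0.9998702.
√(1 − cos²(π/195)) = sin(π/195) ≈ 0.0161100.
[ω*] 2 ÷ (1 + 0.0161100) = 2 ÷ 1.0161100 = 1.9682908.
and ρ(B_{ω*}) = 1.9682908 − 1 = 0.9682908.
3·ln10 = 6.90776; −ln(0.9682908) = 0.0322228; m = ⌈6.90776/0.0322228⌉ = ⌈214.375⌉ = 215.

m = 215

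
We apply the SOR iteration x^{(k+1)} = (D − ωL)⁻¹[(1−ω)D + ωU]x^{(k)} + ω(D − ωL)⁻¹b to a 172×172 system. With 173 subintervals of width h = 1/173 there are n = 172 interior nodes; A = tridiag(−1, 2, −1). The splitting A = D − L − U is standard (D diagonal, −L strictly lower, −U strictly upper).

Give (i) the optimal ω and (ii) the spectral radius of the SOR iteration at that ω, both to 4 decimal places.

ω* = 1.9643, ρ_SOR = 0.9643

With n=172, ρ(Jacobi) = cos(π/173) = 0.9998.
1 − cos²(π/173) = sin²(π/173) ⇒ √(1−ρ_J²) = sin(π/173) = 0.01816.
ω* = 2 / (1 + 0.01816) = 2 / 1.01816 ≈ 1.9643.
and ρ(B_{ω*}) = 1.9643 − 1 = 0.9643.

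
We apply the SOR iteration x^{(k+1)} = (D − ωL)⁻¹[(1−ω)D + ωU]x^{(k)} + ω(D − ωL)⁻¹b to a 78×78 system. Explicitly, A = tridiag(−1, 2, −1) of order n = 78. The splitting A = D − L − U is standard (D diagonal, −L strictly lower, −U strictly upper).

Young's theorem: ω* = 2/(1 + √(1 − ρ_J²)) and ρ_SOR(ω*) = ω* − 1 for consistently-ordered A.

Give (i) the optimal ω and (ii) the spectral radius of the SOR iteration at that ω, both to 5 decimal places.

n=78: λ(B_J) = 1 − λ(A)/2 = cos(kπ/79); k=1 gives ρ_J = 0.99921.
√(1−ρ_J²) simplifies to sin(π/79) = 0.039757.
ω* = 2/(1 + 0.039757) = 2/1.039757 = 1.92353.
ρ_SOR = ω* − 1 ≈ 0.92353.

ω* = 1.92353, ρ_SOR = 0.92353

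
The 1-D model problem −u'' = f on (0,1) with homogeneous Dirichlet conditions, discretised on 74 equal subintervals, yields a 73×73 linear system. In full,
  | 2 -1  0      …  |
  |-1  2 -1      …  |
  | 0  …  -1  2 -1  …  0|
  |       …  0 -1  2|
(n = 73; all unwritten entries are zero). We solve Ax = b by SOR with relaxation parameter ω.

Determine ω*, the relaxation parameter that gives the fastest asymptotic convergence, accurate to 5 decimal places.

ω* = 1.91857

With n=73, ρ(Jacobi) = cos(π/74) = 0.99910.
1 − cos²(π/74) = sin²(π/74) ⇒ √(1−ρ_J²) = sin(π/74) = 0.042441.
ω* = 2/(1+0.042441) = 1.91857
and ρ(B_{ω*}) = 1.91857 − 1 = 0.91857.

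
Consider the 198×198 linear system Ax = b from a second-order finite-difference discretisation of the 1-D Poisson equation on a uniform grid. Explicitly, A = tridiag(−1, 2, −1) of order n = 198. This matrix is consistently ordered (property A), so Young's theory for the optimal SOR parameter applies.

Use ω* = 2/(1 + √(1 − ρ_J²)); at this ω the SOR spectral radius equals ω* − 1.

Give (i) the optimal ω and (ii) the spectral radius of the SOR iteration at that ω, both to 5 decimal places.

ω* = 1.96892, ρ_SOR = 0.96892

n=198: λ(B_J) = 1 − λ(A)/2 = cos(kπ/199); k=1 gives ρ_J = 0.99988.
1 − cos²(π/199) = sin²(π/199) ⇒ √(1−ρ_J²) = sin(π/199) = 0.015786.
ω* = 2/(1 + 0.015786) = 2/1.015786 = 1.96892.
ρ_SOR = ω* − 1 = 1.96892 − 1 = 0.96892.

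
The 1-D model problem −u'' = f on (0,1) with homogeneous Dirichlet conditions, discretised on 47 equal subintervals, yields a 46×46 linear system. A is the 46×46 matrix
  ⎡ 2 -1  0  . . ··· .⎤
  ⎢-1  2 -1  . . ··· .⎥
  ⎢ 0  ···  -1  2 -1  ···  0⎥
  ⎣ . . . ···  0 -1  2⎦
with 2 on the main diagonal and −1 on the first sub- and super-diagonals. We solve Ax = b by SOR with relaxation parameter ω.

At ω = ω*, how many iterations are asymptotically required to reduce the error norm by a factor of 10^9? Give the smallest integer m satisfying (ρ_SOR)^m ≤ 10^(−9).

m = 155

n=46: λ(B_J) = 1 − λ(A)/2 = cos(kπ/47); k=1 gives ρ_J = 0.9977669.
√(1−ρ_J²) = |sin(π/47)| = 0.0667926
[ω*] 2 ÷ (1 + 0.0667926) = 2 ÷ 1.0667926 = 1.8747787.
[ρ_SOR] ω* − 1 = 0.8747787.
ρ_SOR^m ≤ 10^(−9) ⇔ m ≥ 9·ln10/(−ln 0.8747787) = 20.7233/0.133784 = 154.901; m = ⌈154.901⌉ = 155.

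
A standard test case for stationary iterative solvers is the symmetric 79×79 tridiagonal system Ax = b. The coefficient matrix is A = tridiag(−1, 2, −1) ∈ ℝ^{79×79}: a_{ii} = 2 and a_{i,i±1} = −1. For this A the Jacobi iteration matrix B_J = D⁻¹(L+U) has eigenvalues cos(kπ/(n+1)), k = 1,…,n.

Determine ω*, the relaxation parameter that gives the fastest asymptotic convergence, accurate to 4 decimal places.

ω* = 1.9244

ρ_J = max_k |cos(kπ/80)| = cos(π/80) = 0.9992
1 − cos²(π/80) = sin²(π/80) ⇒ √(1−ρ_J²) = sin(π/80) = 0.03926.
So ω* = 2/1.03926 = 1.9244 (Young).
and ρ(B_{ω*}) = 1.9244 − 1 = 0.9244.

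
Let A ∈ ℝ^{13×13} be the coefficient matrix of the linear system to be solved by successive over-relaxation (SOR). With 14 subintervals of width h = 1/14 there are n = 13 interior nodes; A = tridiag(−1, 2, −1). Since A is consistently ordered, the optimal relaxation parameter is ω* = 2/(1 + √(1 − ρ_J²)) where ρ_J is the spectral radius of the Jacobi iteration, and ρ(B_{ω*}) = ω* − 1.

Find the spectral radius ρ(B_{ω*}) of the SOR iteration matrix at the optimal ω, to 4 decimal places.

ρ_SOR = 0.6360

With n=13, ρ(Jacobi) = cos(π/14) = 0.9749.
√(1−ρ_J²) simplifies to sin(π/14) = 0.22252.
ω* = 2 / (1 + 0.22252) = 2 / 1.22252 ≈ 1.6360.
ρ(B_{ω*}) = ω*−1 = 0.6360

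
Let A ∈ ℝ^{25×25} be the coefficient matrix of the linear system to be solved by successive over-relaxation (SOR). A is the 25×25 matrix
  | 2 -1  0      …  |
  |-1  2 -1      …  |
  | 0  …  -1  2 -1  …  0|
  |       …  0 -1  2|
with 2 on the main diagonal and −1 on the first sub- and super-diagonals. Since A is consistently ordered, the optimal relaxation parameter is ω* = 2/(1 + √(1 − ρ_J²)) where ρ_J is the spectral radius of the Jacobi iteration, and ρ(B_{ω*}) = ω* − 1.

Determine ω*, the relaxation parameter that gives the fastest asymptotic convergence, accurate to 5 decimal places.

ρ_J = max_k |cos(kπ/26)| = cos(π/26) = 0.99271
√(1−ρ_J²) simplifies to sin(π/26) = 0.120537.
ω* = 2 / (1 + 0.120537) = 2 / 1.120537 ≈ 1.78486.
Hence ρ(B_{ω*}) = 1.78486 − 1 = 0.78486.

ω* = 1.78486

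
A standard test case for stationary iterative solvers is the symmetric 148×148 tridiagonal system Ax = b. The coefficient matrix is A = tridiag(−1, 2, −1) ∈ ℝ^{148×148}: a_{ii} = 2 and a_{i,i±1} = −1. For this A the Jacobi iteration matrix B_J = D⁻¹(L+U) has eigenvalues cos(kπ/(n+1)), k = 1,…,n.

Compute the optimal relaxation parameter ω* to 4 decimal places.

ω* = 1.9587

[ρ_J] n=148: ρ(B_J) = cos(π/(n+1)) = cos(π/149) = 0.9998.
root = sin(π/149) = 0.02108  (since 1−cos² = sin²).
ω* = 2/(1+0.02108) = 1.9587
ρ_SOR = ω* − 1 = 1.9587 − 1 = 0.9587.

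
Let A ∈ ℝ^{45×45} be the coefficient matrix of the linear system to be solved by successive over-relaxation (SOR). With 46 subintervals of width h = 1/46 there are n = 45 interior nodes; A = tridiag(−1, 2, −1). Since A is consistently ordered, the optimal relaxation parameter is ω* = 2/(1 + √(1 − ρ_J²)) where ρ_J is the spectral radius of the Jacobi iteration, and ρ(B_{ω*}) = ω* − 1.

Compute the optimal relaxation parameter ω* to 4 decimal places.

n=45: λ(B_J) = 1 − λ(A)/2 = cos(kπ/46); k=1 gives ρ_J = 0.9977.
√(1 − cos²(π/46)) = sin(π/46) ≈ 0.06824.
Then 2/(1+√(1−ρ_J²)) = 2/(1+0.06824); ω* = 2/1.06824 = 1.8722.
[ρ_SOR] ω* − 1 = 0.8722.

ω* = 1.8722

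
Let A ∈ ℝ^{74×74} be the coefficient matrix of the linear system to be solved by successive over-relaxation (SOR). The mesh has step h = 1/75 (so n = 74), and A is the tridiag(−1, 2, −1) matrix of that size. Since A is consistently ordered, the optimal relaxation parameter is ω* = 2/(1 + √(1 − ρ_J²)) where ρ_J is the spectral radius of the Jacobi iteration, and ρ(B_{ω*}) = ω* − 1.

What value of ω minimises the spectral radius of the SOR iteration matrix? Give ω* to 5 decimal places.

ω* = 1.91961

[ρ_J] n=74: ρ(B_J) = cos(π/(n+1)) = cos(π/75) = 0.99912.
√(1−ρ_J²) simplifies to sin(π/75) = 0.041876.
ω* = 2/(1 + 0.041876) = 2/1.041876 = 1.91961.
[ρ_SOR] ω* − 1 = 0.91961.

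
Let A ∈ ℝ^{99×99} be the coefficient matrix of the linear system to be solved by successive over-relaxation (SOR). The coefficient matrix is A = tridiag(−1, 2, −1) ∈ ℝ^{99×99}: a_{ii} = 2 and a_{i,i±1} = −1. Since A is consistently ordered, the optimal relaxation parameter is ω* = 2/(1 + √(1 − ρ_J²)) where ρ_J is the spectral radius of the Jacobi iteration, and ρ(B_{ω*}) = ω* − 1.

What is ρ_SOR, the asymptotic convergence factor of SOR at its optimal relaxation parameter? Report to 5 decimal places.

ρ_SOR = 0.93909

spectrum of D⁻¹(L+U) = {cos(kπ/100) : 1≤k≤99}; ρ_J = cos(π/100) = 0.99951.
1 − cos²(π/100) = sin²(π/100) ⇒ √(1−ρ_J²) = sin(π/100) = 0.031411.
Young: ω* = 2/(1+√(1−ρ_J²)) = 2/(1+0.031411) = 2/1.031411 = 1.93909.
ρ(B_{ω*}) = ω*−1 = 0.93909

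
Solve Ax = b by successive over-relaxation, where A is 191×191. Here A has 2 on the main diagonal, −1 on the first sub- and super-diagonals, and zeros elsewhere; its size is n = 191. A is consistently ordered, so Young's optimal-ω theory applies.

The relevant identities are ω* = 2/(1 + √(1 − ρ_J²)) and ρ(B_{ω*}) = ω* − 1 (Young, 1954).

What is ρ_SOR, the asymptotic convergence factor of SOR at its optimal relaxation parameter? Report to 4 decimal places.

spectrum of D⁻¹(L+U) = {cos(kπ/192) : 1≤k≤191}; ρ_J = cos(π/192) = 0.9999.
√(1 − cos²(π/192)) = sin(π/192) ≈ 0.01636.
Then 2/(1+√(1−ρ_J²)) = 2/(1+0.01636); ω* = 2/1.01636 = 1.9678.
Hence ρ(B_{ω*}) = 1.9678 − 1 = 0.9678.

ρ_SOR = 0.9678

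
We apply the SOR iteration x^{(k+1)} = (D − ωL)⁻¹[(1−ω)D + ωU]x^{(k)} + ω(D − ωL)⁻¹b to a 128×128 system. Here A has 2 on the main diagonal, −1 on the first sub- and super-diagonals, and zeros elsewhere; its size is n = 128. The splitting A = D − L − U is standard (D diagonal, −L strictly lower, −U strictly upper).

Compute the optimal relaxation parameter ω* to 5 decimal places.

spectrum of D⁻¹(L+U) = {cos(kπ/129) : 1≤k≤128}; ρ_J = cos(π/129) = 0.99970.
root = sin(π/129) = 0.024351  (since 1−cos² = sin²).
ω* = 2/(1 + 0.024351) = 2/1.024351 = 1.95246.
ρ_SOR = ω* − 1 = 1.95246 − 1 = 0.95246.

ω* = 1.95246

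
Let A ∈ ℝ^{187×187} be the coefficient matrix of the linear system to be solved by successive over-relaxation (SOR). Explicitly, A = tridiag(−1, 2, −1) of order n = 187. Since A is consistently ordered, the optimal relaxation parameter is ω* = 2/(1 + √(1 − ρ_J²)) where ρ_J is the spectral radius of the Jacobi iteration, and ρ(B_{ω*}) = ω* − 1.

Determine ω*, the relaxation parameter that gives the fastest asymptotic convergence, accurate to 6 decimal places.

ω* = 1.967130

n=187: λ(B_J) = 1 − λ(A)/2 = cos(kπ/188); k=1 gives ρ_J = 0.999860.
1 − cos²(π/188) = sin²(π/188) ⇒ √(1−ρ_J²) = sin(π/188) = 0.0167098.
ω* = 2 / (1 + 0.0167098) = 2 / 1.0167098 ≈ 1.967130.
ρ_SOR = ω* − 1 ≈ 0.967130.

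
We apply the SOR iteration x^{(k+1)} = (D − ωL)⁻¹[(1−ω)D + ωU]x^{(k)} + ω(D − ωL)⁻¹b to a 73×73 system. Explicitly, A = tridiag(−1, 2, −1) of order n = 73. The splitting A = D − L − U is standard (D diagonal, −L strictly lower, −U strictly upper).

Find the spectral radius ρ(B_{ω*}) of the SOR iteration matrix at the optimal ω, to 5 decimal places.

B_J for the 73×73 system has eigenvalues cos(kπ/74); ρ_J = cos(π/74) = 0.99910.
√(1−ρ_J²) = |sin(π/74)| = 0.042441
ω* = 2/(1+0.042441) = 1.91857
ρ(B_{ω*}) = ω*−1 = 0.91857

ρ_SOR = 0.91857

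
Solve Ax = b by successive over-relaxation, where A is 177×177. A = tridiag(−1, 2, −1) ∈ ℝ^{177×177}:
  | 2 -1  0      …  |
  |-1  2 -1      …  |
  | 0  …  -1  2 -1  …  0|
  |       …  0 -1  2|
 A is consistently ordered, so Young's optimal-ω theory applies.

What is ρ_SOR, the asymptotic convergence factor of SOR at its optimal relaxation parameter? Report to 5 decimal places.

ρ_SOR = 0.96532

n=177: λ(B_J) = 1 − λ(A)/2 = cos(kπ/178); k=1 gives ρ_J = 0.99984.
√(1−ρ_J²) simplifies to sin(π/178) = 0.017648.
Then 2/(1+√(1−ρ_J²)) = 2/(1+0.017648); ω* = 2/1.017648 = 1.96532.
ρ(B_{ω*}) = ω*−1 = 0.96532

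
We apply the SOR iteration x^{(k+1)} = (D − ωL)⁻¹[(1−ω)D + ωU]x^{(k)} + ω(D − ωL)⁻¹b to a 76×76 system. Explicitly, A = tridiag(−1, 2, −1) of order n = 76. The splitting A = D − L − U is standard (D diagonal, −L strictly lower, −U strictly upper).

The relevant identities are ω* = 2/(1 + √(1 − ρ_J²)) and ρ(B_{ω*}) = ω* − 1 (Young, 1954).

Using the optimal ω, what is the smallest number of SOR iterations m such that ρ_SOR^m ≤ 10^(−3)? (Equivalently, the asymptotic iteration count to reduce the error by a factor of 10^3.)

With n=76, ρ(Jacobi) = cos(π/77) = 0.9991678.
1 − cos²(π/77) = sin²(π/77) ⇒ √(1−ρ_J²) = sin(π/77) = 0.0407886.
ω* = 2/(1+0.0407886) = 1.9216198
ρ_SOR = ω* − 1 ≈ 0.9216198.
ρ_SOR^m ≤ 10^(−3) ⇔ m ≥ 3·ln10/(−ln 0.9216198) = 6.90776/0.0816225 = 84.631; m = ⌈84.631⌉ = 85.

m = 85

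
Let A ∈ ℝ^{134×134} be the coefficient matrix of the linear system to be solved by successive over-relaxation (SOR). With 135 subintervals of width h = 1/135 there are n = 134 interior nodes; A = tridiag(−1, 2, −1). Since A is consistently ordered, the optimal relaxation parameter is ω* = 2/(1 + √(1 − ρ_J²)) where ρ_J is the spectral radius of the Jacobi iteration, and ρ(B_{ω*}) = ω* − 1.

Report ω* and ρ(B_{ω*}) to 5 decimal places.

B_J for the 134×134 system has eigenvalues cos(kπ/135); ρ_J = cos(π/135) = 0.99973.
√(1−ρ_J²) = |sin(π/135)| = 0.023269
ω* = 2 / (1 + 0.023269) = 2 / 1.023269 ≈ 1.95452.
Hence ρ(B_{ω*}) = 1.95452 − 1 = 0.95452.

ω* = 1.95452, ρ_SOR = 0.95452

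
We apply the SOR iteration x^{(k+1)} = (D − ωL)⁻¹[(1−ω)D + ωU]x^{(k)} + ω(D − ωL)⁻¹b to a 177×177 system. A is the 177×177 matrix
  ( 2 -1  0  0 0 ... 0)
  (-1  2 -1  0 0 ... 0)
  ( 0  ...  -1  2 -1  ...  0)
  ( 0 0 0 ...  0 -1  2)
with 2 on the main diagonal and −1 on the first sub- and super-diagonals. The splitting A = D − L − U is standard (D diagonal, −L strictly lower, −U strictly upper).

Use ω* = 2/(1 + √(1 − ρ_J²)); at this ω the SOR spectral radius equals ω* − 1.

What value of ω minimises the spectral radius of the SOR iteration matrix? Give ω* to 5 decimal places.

ω* = 1.96532

½·tridiag(1,0,1) at n=177: λ_k = cos(kπ/178); max |λ| at k=1 ⇒ ρ_J = cos(π/178) ≈ 0.99984.
1 − cos²(π/178) = sin²(π/178) ⇒ √(1−ρ_J²) = sin(π/178) = 0.017648.
Young: ω* = 2/(1+√(1−ρ_J²)) = 2/(1+0.017648) = 2/1.017648 = 1.96532.
and ρ(B_{ω*}) = 1.96532 − 1 = 0.96532.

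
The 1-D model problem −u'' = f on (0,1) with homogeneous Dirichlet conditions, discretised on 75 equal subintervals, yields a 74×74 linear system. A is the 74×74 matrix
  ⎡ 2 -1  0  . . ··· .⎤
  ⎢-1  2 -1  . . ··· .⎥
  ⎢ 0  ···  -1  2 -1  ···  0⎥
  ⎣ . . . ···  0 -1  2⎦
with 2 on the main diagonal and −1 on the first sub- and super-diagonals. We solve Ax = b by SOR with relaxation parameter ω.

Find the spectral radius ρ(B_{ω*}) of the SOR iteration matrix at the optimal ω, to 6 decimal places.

ρ_SOR = 0.919615

B_J for the 74×74 system has eigenvalues cos(kπ/75); ρ_J = cos(π/75) = 0.999123.
1 − cos²(π/75) = sin²(π/75) ⇒ √(1−ρ_J²) = sin(π/75) = 0.0418757.
Then 2/(1+√(1−ρ_J²)) = 2/(1+0.0418757); ω* = 2/1.0418757 = 1.919615.
[ρ_SOR] ω* − 1 = 0.919615.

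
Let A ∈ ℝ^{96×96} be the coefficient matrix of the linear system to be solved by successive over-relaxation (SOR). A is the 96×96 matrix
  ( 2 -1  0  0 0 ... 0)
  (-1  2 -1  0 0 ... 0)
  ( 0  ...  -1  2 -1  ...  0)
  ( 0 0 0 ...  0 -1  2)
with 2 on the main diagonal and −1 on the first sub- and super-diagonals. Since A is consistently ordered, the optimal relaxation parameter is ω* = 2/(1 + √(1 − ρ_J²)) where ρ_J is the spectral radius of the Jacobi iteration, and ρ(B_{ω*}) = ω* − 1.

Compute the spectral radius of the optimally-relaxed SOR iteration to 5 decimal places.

ρ_J = max_k |cos(kπ/97)| = cos(π/97) = 0.99948
root = sin(π/97) = 0.032382  (since 1−cos² = sin²).
So ω* = 2/1.032382 = 1.93727 (Young).
At ω = 1.93727 every |λ(B_ω)| = ω−1, so ρ_SOR = 0.93727.

ρ_SOR = 0.93727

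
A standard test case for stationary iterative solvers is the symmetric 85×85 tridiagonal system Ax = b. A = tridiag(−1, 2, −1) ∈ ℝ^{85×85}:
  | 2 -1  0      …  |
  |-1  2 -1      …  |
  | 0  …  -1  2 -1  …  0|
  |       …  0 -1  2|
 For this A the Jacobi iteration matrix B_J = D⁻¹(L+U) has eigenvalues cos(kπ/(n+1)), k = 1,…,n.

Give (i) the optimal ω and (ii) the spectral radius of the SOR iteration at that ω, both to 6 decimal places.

ρ_J = max_k |cos(kπ/86)| = cos(π/86) = 0.999333
root = sin(π/86) = 0.0365220  (since 1−cos² = sin²).
So ω* = 2/1.0365220 = 1.929530 (Young).
Hence ρ(B_{ω*}) = 1.929530 − 1 = 0.929530.

ω* = 1.929530, ρ_SOR = 0.929530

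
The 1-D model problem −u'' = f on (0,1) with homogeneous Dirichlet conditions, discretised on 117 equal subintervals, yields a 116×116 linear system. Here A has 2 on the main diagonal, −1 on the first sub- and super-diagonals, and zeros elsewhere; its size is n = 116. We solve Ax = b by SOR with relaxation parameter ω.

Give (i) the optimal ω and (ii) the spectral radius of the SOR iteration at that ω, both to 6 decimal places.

spectrum of D⁻¹(L+U) = {cos(kπ/117) : 1≤k≤116}; ρ_J = cos(π/117) = 0.999640.
√(1 − cos²(π/117)) = sin(π/117) ≈ 0.0268480.
ω* = 2 / (1 + 0.0268480) = 2 / 1.0268480 ≈ 1.947708.
At ω = 1.947708 every |λ(B_ω)| = ω−1, so ρ_SOR = 0.947708.

ω* = 1.947708, ρ_SOR = 0.947708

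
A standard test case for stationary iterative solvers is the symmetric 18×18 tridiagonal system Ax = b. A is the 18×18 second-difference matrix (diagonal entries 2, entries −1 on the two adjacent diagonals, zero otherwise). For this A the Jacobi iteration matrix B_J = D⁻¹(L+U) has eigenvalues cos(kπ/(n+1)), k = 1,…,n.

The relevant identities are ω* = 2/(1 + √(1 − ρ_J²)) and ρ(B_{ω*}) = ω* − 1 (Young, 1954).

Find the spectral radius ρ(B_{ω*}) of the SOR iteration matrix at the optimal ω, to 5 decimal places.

ρ_SOR = 0.71734

With n=18, ρ(Jacobi) = cos(π/19) = 0.98636.
√(1−ρ_J²) simplifies to sin(π/19) = 0.164595.
ω* = 2 / (1 + 0.164595) = 2 / 1.164595 ≈ 1.71734.
[ρ_SOR] ω* − 1 = 0.71734.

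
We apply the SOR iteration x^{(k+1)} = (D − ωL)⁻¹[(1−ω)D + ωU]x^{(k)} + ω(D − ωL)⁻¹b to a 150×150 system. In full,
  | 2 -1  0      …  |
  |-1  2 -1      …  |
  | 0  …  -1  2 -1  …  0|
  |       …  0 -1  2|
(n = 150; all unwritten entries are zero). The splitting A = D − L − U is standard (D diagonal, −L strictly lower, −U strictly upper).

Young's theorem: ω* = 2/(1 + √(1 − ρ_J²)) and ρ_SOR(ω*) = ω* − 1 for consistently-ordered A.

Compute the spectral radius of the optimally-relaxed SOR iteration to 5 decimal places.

B_J for the 150×150 system has eigenvalues cos(kπ/151); ρ_J = cos(π/151) = 0.99978.
root = sin(π/151) = 0.020804  (since 1−cos² = sin²).
ω* = 2 / (1 + 0.020804) = 2 / 1.020804 ≈ 1.95924.
[ρ_SOR] ω* − 1 = 0.95924.

ρ_SOR = 0.95924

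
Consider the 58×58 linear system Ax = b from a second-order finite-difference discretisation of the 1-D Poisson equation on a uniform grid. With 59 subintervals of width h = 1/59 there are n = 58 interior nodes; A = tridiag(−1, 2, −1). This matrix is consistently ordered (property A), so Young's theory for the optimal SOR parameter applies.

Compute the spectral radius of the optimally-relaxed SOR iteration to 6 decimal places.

ρ_J = max_k |cos(kπ/59)| = cos(π/59) = 0.998583
√(1−ρ_J²) simplifies to sin(π/59) = 0.0532222.
ω* = 2/(1 + 0.0532222) = 2/1.0532222 = 1.898935.
and ρ(B_{ω*}) = 1.898935 − 1 = 0.898935.

ρ_SOR = 0.898935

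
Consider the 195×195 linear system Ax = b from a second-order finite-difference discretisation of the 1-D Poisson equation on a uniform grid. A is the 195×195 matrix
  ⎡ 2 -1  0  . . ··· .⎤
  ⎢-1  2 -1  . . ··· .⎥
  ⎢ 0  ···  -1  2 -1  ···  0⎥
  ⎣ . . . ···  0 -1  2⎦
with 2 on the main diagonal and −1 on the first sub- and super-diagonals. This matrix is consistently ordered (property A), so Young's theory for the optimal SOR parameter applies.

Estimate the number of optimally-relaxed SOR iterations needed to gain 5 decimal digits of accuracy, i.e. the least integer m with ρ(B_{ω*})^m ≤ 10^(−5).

m = 360

[ρ_J] n=195: ρ(B_J) = cos(π/(n+1)) = cos(π/196) = 0.9998715.
1 − cos²(π/196) = sin²(π/196) ⇒ √(1−ρ_J²) = sin(π/196) = 0.0160278.
ω* = 2/(1 + 0.0160278) = 2/1.0160278 = 1.9684501.
Hence ρ(B_{ω*}) = 1.9684501 − 1 = 0.9684501.
ρ_SOR^m ≤ 10^(−5) ⇔ m ≥ 5·ln10/(−ln 0.9684501) = 11.5129/0.0320583 = 359.124; m = ⌈359.124⌉ = 360.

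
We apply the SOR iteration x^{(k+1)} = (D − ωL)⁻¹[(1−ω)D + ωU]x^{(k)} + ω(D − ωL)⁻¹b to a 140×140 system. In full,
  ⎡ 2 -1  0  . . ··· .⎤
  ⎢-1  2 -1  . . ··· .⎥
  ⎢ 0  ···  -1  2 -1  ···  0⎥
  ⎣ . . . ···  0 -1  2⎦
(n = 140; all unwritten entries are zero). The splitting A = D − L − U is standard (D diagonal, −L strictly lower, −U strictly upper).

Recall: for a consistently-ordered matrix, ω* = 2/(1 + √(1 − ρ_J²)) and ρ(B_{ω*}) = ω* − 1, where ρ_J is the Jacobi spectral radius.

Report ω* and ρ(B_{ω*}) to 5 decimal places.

With n=140, ρ(Jacobi) = cos(π/141) = 0.99975.
root = sin(π/141) = 0.022279  (since 1−cos² = sin²).
So ω* = 2/1.022279 = 1.95641 (Young).
and ρ(B_{ω*}) = 1.95641 − 1 = 0.95641.

ω* = 1.95641, ρ_SOR = 0.95641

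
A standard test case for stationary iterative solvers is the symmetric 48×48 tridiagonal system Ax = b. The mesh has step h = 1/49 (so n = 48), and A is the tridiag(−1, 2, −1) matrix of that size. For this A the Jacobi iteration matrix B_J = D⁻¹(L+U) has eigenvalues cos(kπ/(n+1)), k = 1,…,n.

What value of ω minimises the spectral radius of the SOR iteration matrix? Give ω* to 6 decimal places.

[ρ_J] n=48: ρ(B_J) = cos(π/(n+1)) = cos(π/49) = 0.997945.
root = sin(π/49) = 0.0640702  (since 1−cos² = sin²).
Young: ω* = 2/(1+√(1−ρ_J²)) = 2/(1+0.0640702) = 2/1.0640702 = 1.879575.
Hence ρ(B_{ω*}) = 1.879575 − 1 = 0.879575.

ω* = 1.879575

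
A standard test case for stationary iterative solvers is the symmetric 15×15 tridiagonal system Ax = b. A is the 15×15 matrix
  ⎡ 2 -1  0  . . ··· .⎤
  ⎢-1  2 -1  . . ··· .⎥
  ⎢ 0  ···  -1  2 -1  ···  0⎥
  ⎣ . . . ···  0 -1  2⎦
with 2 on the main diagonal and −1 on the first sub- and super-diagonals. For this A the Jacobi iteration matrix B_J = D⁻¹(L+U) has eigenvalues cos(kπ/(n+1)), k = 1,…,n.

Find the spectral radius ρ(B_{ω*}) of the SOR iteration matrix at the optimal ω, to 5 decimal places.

ρ_SOR = 0.67351

n=15: λ(B_J) = 1 − λ(A)/2 = cos(kπ/16); k=1 gives ρ_J = 0.98079.
√(1−ρ_J²) = |sin(π/16)| = 0.195090
Then 2/(1+√(1−ρ_J²)) = 2/(1+0.195090); ω* = 2/1.195090 = 1.67351.
At ω = 1.67351 every |λ(B_ω)| = ω−1, so ρ_SOR = 0.67351.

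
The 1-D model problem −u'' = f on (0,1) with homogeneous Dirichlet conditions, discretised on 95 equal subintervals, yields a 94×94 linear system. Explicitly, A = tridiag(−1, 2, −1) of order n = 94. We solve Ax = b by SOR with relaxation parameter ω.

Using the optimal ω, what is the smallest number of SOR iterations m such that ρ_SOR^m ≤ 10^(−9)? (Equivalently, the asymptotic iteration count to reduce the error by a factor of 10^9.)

spectrum of D⁻¹(L+U) = {cos(kπ/95) : 1≤k≤94}; ρ_J = cos(π/95) = 0.9994533.
√(1−ρ_J²) = |sin(π/95)| = 0.0330634
So ω* = 2/1.0330634 = 1.9359896 (Young).
At ω = 1.9359896 every |λ(B_ω)| = ω−1, so ρ_SOR = 0.9359896.
(0.9359896)^m ≤ 10^{−9}  ⇒  m·ln(0.9359896) ≤ −9·ln10  ⇒  m ≥ 313.273  ⇒  m = 314

m = 314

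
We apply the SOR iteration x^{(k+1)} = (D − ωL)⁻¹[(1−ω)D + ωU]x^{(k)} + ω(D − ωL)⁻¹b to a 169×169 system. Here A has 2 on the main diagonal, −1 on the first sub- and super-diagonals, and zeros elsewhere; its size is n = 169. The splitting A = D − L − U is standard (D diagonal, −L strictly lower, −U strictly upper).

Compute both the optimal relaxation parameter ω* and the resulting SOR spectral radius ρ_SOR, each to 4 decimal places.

ω* = 1.9637, ρ_SOR = 0.9637

½·tridiag(1,0,1) at n=169: λ_k = cos(kπ/170); max |λ| at k=1 ⇒ ρ_J = cos(π/170) ≈ 0.9998.
root = sin(π/170) = 0.01848  (since 1−cos² = sin²).
Young: ω* = 2/(1+√(1−ρ_J²)) = 2/(1+0.01848) = 2/1.01848 = 1.9637.
and ρ(B_{ω*}) = 1.9637 − 1 = 0.9637.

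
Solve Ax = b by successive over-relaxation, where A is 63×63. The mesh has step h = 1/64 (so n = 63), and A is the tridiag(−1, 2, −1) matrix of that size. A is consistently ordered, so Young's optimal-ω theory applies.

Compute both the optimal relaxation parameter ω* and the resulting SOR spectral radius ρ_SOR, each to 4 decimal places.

ω* = 1.9065, ρ_SOR = 0.9065

spectrum of D⁻¹(L+U) = {cos(kπ/64) : 1≤k≤63}; ρ_J = cos(π/64) = 0.9988.
√(1−ρ_J²) = |sin(π/64)| = 0.04907
ω* = 2/(1 + 0.04907) = 2/1.04907 = 1.9065.
[ρ_SOR] ω* − 1 = 0.9065.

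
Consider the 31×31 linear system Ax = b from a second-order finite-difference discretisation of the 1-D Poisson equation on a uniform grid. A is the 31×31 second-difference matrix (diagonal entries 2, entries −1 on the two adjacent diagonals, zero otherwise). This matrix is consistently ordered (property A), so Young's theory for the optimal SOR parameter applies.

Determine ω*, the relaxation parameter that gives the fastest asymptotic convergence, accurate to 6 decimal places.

ω* = 1.821465

ρ_J = max_k |cos(kπ/32)| = cos(π/32) = 0.995185
√(1−ρ_J²) = |sin(π/32)| = 0.0980171
ω* = 2/(1+0.0980171) = 1.821465
ρ_SOR = ω* − 1 ≈ 0.821465.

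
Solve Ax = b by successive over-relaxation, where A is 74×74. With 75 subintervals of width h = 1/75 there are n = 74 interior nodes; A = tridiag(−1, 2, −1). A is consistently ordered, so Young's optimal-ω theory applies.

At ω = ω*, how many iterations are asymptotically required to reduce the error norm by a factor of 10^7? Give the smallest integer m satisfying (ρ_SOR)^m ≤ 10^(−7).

m = 193

With n=74, ρ(Jacobi) = cos(π/75) = 0.9991228.
√(1 − cos²(π/75)) = sin(π/75) ≈ 0.0418757.
Young: ω* = 2/(1+√(1−ρ_J²)) = 2/(1+0.0418757) = 2/1.0418757 = 1.9196148.
Hence ρ(B_{ω*}) = 1.9196148 − 1 = 0.9196148.
ρ_SOR^m ≤ 10^(−7) ⇔ m ≥ 7·ln10/(−ln 0.9196148) = 16.1181/0.0838004 = 192.339; m = ⌈192.339⌉ = 193.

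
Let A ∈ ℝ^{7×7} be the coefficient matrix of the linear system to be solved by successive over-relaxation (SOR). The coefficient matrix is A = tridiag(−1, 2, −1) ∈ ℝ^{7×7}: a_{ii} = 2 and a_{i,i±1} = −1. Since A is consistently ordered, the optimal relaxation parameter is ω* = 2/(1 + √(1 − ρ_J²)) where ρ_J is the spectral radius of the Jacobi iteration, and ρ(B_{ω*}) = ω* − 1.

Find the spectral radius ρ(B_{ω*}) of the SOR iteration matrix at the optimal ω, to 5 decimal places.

½·tridiag(1,0,1) at n=7: λ_k = cos(kπ/8); max |λ| at k=1 ⇒ ρ_J = cos(π/8) ≈ 0.92388.
root = sin(π/8) = 0.382683  (since 1−cos² = sin²).
Then 2/(1+√(1−ρ_J²)) = 2/(1+0.382683); ω* = 2/1.382683 = 1.44646.
At ω = 1.44646 every |λ(B_ω)| = ω−1, so ρ_SOR = 0.44646.

ρ_SOR = 0.44646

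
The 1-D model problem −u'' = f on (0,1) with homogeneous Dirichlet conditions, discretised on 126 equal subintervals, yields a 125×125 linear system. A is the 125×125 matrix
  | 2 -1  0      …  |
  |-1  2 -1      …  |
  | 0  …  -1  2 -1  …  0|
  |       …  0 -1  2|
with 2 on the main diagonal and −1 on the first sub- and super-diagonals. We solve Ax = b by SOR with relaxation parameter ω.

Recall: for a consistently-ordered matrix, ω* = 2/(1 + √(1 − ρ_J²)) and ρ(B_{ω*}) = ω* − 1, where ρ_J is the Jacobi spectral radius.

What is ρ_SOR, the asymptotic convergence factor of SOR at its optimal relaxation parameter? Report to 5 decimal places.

ρ_SOR = 0.95135

B_J for the 125×125 system has eigenvalues cos(kπ/126); ρ_J = cos(π/126) = 0.99969.
root = sin(π/126) = 0.024931  (since 1−cos² = sin²).
So ω* = 2/1.024931 = 1.95135 (Young).
ρ_SOR = ω* − 1 = 1.95135 − 1 = 0.95135.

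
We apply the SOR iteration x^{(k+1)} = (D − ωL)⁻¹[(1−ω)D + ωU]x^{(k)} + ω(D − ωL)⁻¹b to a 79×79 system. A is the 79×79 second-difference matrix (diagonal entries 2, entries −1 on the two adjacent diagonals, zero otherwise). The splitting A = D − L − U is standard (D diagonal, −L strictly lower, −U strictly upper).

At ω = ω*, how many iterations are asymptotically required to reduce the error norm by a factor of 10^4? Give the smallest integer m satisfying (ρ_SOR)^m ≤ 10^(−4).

With n=79, ρ(Jacobi) = cos(π/80) = 0.9992290.
1 − cos²(π/80) = sin²(π/80) ⇒ √(1−ρ_J²) = sin(π/80) = 0.0392598.
[ω*] 2 ÷ (1 + 0.0392598) = 2 ÷ 1.0392598 = 1.9244466.
[ρ_SOR] ω* − 1 = 0.9244466.
m ≥ 4·ln10 / (−ln 0.9244466) = 117.240; smallest integer m = 118.

m = 118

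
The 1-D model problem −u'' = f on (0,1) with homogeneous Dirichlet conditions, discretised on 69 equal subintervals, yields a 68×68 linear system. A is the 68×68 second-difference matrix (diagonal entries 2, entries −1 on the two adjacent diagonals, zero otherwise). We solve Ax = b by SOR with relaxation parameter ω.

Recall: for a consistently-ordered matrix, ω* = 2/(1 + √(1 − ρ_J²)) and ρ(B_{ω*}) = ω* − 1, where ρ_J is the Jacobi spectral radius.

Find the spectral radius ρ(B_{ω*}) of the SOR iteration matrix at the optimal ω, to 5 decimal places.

ρ_SOR = 0.91293

ρ_J = max_k |cos(kπ/69)| = cos(π/69) = 0.99896
root = sin(π/69) = 0.045515  (since 1−cos² = sin²).
ω* = 2/(1 + 0.045515) = 2/1.045515 = 1.91293.
ρ_SOR = ω* − 1 ≈ 0.91293.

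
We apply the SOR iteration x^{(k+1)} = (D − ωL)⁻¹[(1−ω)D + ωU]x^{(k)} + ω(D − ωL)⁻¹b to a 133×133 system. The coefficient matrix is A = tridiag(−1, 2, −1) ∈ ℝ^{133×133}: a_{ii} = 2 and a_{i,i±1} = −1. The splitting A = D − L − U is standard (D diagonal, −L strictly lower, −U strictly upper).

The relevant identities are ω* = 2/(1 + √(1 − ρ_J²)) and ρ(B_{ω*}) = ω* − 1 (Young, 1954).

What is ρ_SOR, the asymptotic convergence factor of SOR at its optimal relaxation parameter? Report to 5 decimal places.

ρ_SOR = 0.95419

½·tridiag(1,0,1) at n=133: λ_k = cos(kπ/134); max |λ| at k=1 ⇒ ρ_J = cos(π/134) ≈ 0.99973.
√(1−ρ_J²) simplifies to sin(π/134) = 0.023443.
So ω* = 2/1.023443 = 1.95419 (Young).
ρ_SOR = ω* − 1 = 1.95419 − 1 = 0.95419.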